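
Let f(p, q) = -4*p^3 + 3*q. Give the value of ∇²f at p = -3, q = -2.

72

∂²f/∂p² = -24*p
∂²f/∂q² = 0
∇²f = -24*p
At (-3, -2): 72.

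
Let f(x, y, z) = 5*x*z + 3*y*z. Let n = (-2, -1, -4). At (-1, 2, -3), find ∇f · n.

35

∂f/∂x = 5*z
∂f/∂y = 3*z
∂f/∂z = 5*x + 3*y
∇f at (-1, 2, -3) = (-15, -9, 1)
∇f · n = (-15)(-2) + (-9)(-1) + (1)(-4) = 35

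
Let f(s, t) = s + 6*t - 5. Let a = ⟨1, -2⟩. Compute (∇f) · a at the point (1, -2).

∂f/∂s = 1
∂f/∂t = 6
∇f at (1, -2) = (1, 6)
∇f · a = (1)(1) + (6)(-2) = -11

-11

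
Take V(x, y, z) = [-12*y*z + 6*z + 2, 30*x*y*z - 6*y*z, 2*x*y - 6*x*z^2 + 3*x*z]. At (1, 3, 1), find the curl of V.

(∇×V)₁ = ∂V₃/∂y − ∂V₂/∂z = -30*x*y + 2*x + 6*y
(∇×V)₂ = ∂V₁/∂z − ∂V₃/∂x = -14*y + 6*z^2 - 3*z + 6
(∇×V)₃ = ∂V₂/∂x − ∂V₁/∂y = 30*y*z + 12*z
∇×V = (-30*x*y + 2*x + 6*y, -14*y + 6*z^2 - 3*z + 6, 30*y*z + 12*z)
At (1, 3, 1): (-70, -33, 102).

(-70, -33, 102)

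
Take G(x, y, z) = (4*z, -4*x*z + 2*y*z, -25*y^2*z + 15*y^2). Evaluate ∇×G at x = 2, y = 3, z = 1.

(-58, 4, -4)

(∇×G)₁ = ∂G₃/∂y − ∂G₂/∂z = 4*x - 50*y*z + 28*y
(∇×G)₂ = ∂G₁/∂z − ∂G₃/∂x = 4
(∇×G)₃ = ∂G₂/∂x − ∂G₁/∂y = -4*z
∇×G = (4*x - 50*y*z + 28*y, 4, -4*z)
At (2, 3, 1): (-58, 4, -4).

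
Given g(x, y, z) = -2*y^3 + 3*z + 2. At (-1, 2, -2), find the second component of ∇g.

(∇g)_2 = ∂g/∂y = -6*y^2
At (-1, 2, -2): -24.

-24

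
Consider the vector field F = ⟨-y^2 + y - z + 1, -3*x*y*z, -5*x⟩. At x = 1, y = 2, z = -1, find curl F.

(6, 4, 9)

(∇×F)₁ = ∂F₃/∂y − ∂F₂/∂z = 3*x*y
(∇×F)₂ = ∂F₁/∂z − ∂F₃/∂x = 4
(∇×F)₃ = ∂F₂/∂x − ∂F₁/∂y = -3*y*z + 2*y - 1
∇×F = (3*x*y, 4, -3*y*z + 2*y - 1)
At (1, 2, -1): (6, 4, 9).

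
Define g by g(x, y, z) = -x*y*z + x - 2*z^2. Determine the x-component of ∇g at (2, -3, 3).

10

(∇g)_1 = ∂g/∂x = -y*z + 1
At (2, -3, 3): 10.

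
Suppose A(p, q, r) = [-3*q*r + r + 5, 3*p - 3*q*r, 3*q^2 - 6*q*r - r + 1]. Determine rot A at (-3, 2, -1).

(24, -5, 0)

(∇×A)₁ = ∂A₃/∂q − ∂A₂/∂r = 9*q - 6*r
(∇×A)₂ = ∂A₁/∂r − ∂A₃/∂p = -3*q + 1
(∇×A)₃ = ∂A₂/∂p − ∂A₁/∂q = 3*r + 3
∇×A = (9*q - 6*r, -3*q + 1, 3*r + 3)
At (-3, 2, -1): (24, -5, 0).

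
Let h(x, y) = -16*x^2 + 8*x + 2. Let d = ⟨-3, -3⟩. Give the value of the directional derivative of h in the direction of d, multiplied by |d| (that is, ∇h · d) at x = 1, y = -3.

∂h/∂x = -32*x + 8
∂h/∂y = 0
∇h at (1, -3) = (-24, 0)
∇h · d = (-24)(-3) + (0)(-3) = 72

72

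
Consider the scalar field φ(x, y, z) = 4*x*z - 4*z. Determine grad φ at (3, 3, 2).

(8, 0, 8)

∂φ/∂x = 4*z
∂φ/∂y = 0
∂φ/∂z = 4*x - 4
∇φ = (4*z, 0, 4*x - 4)
At (3, 3, 2): (8, 0, 8).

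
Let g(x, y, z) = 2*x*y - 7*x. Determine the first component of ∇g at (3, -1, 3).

(∇g)_1 = ∂g/∂x = 2*y - 7
At (3, -1, 3): -9.

-9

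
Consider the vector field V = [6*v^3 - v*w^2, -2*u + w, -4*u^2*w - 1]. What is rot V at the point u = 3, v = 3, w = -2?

(∇×V)₁ = ∂V₃/∂v − ∂V₂/∂w = -1
(∇×V)₂ = ∂V₁/∂w − ∂V₃/∂u = 8*u*w - 2*v*w
(∇×V)₃ = ∂V₂/∂u − ∂V₁/∂v = -18*v^2 + w^2 - 2
∇×V = (-1, 8*u*w - 2*v*w, -18*v^2 + w^2 - 2)
At (3, 3, -2): (-1, -36, -160).

(-1, -36, -160)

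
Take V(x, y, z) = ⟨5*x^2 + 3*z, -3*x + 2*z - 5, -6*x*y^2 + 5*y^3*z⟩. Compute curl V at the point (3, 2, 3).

(106, 27, -3)

(∇×V)₁ = ∂V₃/∂y − ∂V₂/∂z = -12*x*y + 15*y^2*z - 2
(∇×V)₂ = ∂V₁/∂z − ∂V₃/∂x = 6*y^2 + 3
(∇×V)₃ = ∂V₂/∂x − ∂V₁/∂y = -3
∇×V = (-12*x*y + 15*y^2*z - 2, 6*y^2 + 3, -3)
At (3, 2, 3): (106, 27, -3).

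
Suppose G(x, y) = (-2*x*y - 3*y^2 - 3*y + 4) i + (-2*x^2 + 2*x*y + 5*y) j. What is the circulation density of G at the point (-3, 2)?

∂G₂/∂x = -4*x + 2*y
∂G₁/∂y = -2*x - 6*y - 3
Scalar curl = -2*x + 8*y + 3
At (-3, 2): 25.

25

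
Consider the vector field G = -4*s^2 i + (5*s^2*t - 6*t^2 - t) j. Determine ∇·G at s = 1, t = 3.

∂G₁/∂s = -8*s
∂G₂/∂t = 5*s^2 - 12*t - 1
∇·G = 5*s^2 - 8*s - 12*t - 1
At (1, 3): -40.

-40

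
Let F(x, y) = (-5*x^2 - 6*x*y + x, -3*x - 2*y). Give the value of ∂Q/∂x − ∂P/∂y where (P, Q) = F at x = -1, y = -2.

-9

∂F₂/∂x = -3
∂F₁/∂y = -6*x
Scalar curl = 6*x - 3
At (-1, -2): -9.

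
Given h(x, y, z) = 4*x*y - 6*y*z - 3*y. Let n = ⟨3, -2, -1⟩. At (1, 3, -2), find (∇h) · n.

∂h/∂x = 4*y
∂h/∂y = 4*x - 6*z - 3
∂h/∂z = -6*y
∇h at (1, 3, -2) = (12, 13, -18)
∇h · n = (12)(3) + (13)(-2) + (-18)(-1) = 28

28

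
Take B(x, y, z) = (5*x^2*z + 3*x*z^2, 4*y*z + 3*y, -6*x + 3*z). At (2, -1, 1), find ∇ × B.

(∇×B)₁ = ∂B₃/∂y − ∂B₂/∂z = -4*y
(∇×B)₂ = ∂B₁/∂z − ∂B₃/∂x = 5*x^2 + 6*x*z + 6
(∇×B)₃ = ∂B₂/∂x − ∂B₁/∂y = 0
∇×B = (-4*y, 5*x^2 + 6*x*z + 6, 0)
At (2, -1, 1): (4, 38, 0).

(4, 38, 0)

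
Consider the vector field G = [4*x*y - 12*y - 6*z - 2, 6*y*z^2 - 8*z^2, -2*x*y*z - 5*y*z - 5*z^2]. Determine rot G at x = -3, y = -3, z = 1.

(∇×G)₁ = ∂G₃/∂y − ∂G₂/∂z = -2*x*z - 12*y*z + 11*z
(∇×G)₂ = ∂G₁/∂z − ∂G₃/∂x = 2*y*z - 6
(∇×G)₃ = ∂G₂/∂x − ∂G₁/∂y = -4*x + 12
∇×G = (-2*x*z - 12*y*z + 11*z, 2*y*z - 6, -4*x + 12)
At (-3, -3, 1): (53, -12, 24).

(53, -12, 24)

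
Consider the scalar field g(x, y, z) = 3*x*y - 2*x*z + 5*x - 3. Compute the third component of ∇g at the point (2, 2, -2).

(∇g)_3 = ∂g/∂z = -2*x
At (2, 2, -2): -4.

-4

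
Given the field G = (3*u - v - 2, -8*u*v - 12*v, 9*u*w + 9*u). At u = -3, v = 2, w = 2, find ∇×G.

(∇×G)₁ = ∂G₃/∂v − ∂G₂/∂w = 0
(∇×G)₂ = ∂G₁/∂w − ∂G₃/∂u = -9*w - 9
(∇×G)₃ = ∂G₂/∂u − ∂G₁/∂v = -8*v + 1
∇×G = (0, -9*w - 9, -8*v + 1)
At (-3, 2, 2): (0, -27, -15).

(0, -27, -15)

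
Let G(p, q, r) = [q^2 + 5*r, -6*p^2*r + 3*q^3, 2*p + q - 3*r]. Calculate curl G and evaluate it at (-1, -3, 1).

(7, 3, 18)

(∇×G)₁ = ∂G₃/∂q − ∂G₂/∂r = 6*p^2 + 1
(∇×G)₂ = ∂G₁/∂r − ∂G₃/∂p = 3
(∇×G)₃ = ∂G₂/∂p − ∂G₁/∂q = -12*p*r - 2*q
∇×G = (6*p^2 + 1, 3, -12*p*r - 2*q)
At (-1, -3, 1): (7, 3, 18).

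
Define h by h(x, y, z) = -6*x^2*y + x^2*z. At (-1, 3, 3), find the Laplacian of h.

-30

∂²h/∂x² = 2*(-6*y + z)
∂²h/∂y² = 0
∂²h/∂z² = 0
∇²h = -12*y + 2*z
At (-1, 3, 3): -30.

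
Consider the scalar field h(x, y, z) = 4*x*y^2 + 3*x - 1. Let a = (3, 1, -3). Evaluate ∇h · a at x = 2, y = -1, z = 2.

5

∂h/∂x = 4*y^2 + 3
∂h/∂y = 8*x*y
∂h/∂z = 0
∇h at (2, -1, 2) = (7, -16, 0)
∇h · a = (7)(3) + (-16)(1) + (0)(-3) = 5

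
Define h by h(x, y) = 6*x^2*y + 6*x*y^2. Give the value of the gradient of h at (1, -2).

∂h/∂x = 12*x*y + 6*y^2
∂h/∂y = 6*x^2 + 12*x*y
∇h = (12*x*y + 6*y^2, 6*x^2 + 12*x*y)
At (1, -2): (0, -18).

(0, -18)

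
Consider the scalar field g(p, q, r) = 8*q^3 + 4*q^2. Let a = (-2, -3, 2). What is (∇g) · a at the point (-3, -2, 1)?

∂g/∂p = 0
∂g/∂q = 24*q^2 + 8*q
∂g/∂r = 0
∇g at (-3, -2, 1) = (0, 80, 0)
∇g · a = (0)(-2) + (80)(-3) + (0)(2) = -240

-240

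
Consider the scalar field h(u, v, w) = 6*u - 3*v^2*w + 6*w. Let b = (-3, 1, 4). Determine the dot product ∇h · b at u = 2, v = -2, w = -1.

-54

∂h/∂u = 6
∂h/∂v = -6*v*w
∂h/∂w = -3*v^2 + 6
∇h at (2, -2, -1) = (6, -12, -6)
∇h · b = (6)(-3) + (-12)(1) + (-6)(4) = -54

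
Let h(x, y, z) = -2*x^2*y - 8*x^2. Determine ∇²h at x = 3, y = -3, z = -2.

∂²h/∂x² = -4*(y + 4)
∂²h/∂y² = 0
∂²h/∂z² = 0
∇²h = -4*y - 16
At (3, -3, -2): -4.

-4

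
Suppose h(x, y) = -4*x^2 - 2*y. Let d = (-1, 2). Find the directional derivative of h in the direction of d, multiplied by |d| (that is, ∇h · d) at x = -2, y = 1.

-20

∂h/∂x = -8*x
∂h/∂y = -2
∇h at (-2, 1) = (16, -2)
∇h · d = (16)(-1) + (-2)(2) = -20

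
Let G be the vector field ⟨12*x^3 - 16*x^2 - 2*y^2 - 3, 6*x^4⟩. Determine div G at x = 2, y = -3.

80

∂G₁/∂x = 36*x^2 - 32*x
∂G₂/∂y = 0
∇·G = 36*x^2 - 32*x
At (2, -3): 80.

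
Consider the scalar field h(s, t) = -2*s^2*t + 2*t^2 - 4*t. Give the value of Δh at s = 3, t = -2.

∂²h/∂s² = -4*t
∂²h/∂t² = 4
∇²h = -4*t + 4
At (3, -2): 12.

12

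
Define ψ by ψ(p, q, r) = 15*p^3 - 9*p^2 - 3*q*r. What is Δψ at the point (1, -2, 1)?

∂²ψ/∂p² = 18*(5*p - 1)
∂²ψ/∂q² = 0
∂²ψ/∂r² = 0
∇²ψ = 90*p - 18
At (1, -2, 1): 72.

72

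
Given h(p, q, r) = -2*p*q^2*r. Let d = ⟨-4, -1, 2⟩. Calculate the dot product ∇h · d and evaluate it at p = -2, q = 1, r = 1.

∂h/∂p = -2*q^2*r
∂h/∂q = -4*p*q*r
∂h/∂r = -2*p*q^2
∇h at (-2, 1, 1) = (-2, 8, 4)
∇h · d = (-2)(-4) + (8)(-1) + (4)(2) = 8

8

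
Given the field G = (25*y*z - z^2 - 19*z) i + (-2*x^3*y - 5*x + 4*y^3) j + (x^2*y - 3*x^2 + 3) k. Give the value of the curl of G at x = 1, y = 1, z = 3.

(∇×G)₁ = ∂G₃/∂y − ∂G₂/∂z = x^2
(∇×G)₂ = ∂G₁/∂z − ∂G₃/∂x = -2*x*y + 6*x + 25*y - 2*z - 19
(∇×G)₃ = ∂G₂/∂x − ∂G₁/∂y = -6*x^2*y - 25*z - 5
∇×G = (x^2, -2*x*y + 6*x + 25*y - 2*z - 19, -6*x^2*y - 25*z - 5)
At (1, 1, 3): (1, 4, -86).

(1, 4, -86)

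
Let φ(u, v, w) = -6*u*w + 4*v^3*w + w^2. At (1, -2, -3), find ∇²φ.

∂²φ/∂u² = 0
∂²φ/∂v² = 24*v*w
∂²φ/∂w² = 2
∇²φ = 24*v*w + 2
At (1, -2, -3): 146.

146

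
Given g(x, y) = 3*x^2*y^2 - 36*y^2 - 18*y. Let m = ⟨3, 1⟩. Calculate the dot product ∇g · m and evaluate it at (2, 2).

30

∂g/∂x = 6*x*y^2
∂g/∂y = 6*x^2*y - 72*y - 18
∇g at (2, 2) = (48, -114)
∇g · m = (48)(3) + (-114)(1) = 30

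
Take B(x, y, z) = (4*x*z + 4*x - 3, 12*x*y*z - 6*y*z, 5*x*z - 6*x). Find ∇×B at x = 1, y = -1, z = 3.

(6, -5, -36)

(∇×B)₁ = ∂B₃/∂y − ∂B₂/∂z = -12*x*y + 6*y
(∇×B)₂ = ∂B₁/∂z − ∂B₃/∂x = 4*x - 5*z + 6
(∇×B)₃ = ∂B₂/∂x − ∂B₁/∂y = 12*y*z
∇×B = (-12*x*y + 6*y, 4*x - 5*z + 6, 12*y*z)
At (1, -1, 3): (6, -5, -36).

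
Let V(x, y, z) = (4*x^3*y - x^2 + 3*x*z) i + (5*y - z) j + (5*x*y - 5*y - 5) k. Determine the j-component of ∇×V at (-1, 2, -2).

(∇×V)_2 = ∂V₁/∂z − ∂V₃/∂x
= 3*x − (5*y)
= 3*x - 5*y
At (-1, 2, -2): -13.

-13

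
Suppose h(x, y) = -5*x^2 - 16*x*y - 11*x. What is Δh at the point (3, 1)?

∂²h/∂x² = -10
∂²h/∂y² = 0
∇²h = -10
At (3, 1): -10.

-10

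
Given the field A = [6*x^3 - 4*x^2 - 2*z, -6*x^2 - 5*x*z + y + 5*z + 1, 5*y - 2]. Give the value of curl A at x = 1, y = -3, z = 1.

(5, -2, -17)

(∇×A)₁ = ∂A₃/∂y − ∂A₂/∂z = 5*x
(∇×A)₂ = ∂A₁/∂z − ∂A₃/∂x = -2
(∇×A)₃ = ∂A₂/∂x − ∂A₁/∂y = -12*x - 5*z
∇×A = (5*x, -2, -12*x - 5*z)
At (1, -3, 1): (5, -2, -17).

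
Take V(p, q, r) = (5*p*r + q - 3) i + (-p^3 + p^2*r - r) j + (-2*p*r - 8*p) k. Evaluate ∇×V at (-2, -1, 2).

(∇×V)₁ = ∂V₃/∂q − ∂V₂/∂r = -p^2 + 1
(∇×V)₂ = ∂V₁/∂r − ∂V₃/∂p = 5*p + 2*r + 8
(∇×V)₃ = ∂V₂/∂p − ∂V₁/∂q = -3*p^2 + 2*p*r - 1
∇×V = (-p^2 + 1, 5*p + 2*r + 8, -3*p^2 + 2*p*r - 1)
At (-2, -1, 2): (-3, 2, -21).

(-3, 2, -21)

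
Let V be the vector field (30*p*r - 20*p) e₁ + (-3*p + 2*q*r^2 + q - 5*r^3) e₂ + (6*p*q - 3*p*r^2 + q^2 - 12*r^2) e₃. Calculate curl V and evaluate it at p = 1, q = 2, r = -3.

(169, 45, -3)

(∇×V)₁ = ∂V₃/∂q − ∂V₂/∂r = 6*p - 4*q*r + 2*q + 15*r^2
(∇×V)₂ = ∂V₁/∂r − ∂V₃/∂p = 30*p - 6*q + 3*r^2
(∇×V)₃ = ∂V₂/∂p − ∂V₁/∂q = -3
∇×V = (6*p - 4*q*r + 2*q + 15*r^2, 30*p - 6*q + 3*r^2, -3)
At (1, 2, -3): (169, 45, -3).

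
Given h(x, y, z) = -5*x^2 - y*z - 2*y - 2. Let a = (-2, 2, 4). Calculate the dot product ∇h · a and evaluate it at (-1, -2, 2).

-20

∂h/∂x = -10*x
∂h/∂y = -z - 2
∂h/∂z = -y
∇h at (-1, -2, 2) = (10, -4, 2)
∇h · a = (10)(-2) + (-4)(2) + (2)(4) = -20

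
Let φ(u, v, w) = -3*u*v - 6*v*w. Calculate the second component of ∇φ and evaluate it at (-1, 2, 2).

-9

(∇φ)_2 = ∂φ/∂v = -3*u - 6*w
At (-1, 2, 2): -9.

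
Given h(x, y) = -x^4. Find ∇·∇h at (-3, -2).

-108

∂²h/∂x² = -12*x^2
∂²h/∂y² = 0
∇²h = -12*x^2
At (-3, -2): -108.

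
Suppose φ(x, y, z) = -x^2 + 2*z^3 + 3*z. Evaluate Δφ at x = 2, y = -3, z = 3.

∂²φ/∂x² = -2
∂²φ/∂y² = 0
∂²φ/∂z² = 12*z
∇²φ = 12*z - 2
At (2, -3, 3): 34.

34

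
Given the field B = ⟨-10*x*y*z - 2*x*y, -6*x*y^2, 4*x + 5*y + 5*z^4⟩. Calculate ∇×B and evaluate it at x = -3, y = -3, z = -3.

(∇×B)₁ = ∂B₃/∂y − ∂B₂/∂z = 5
(∇×B)₂ = ∂B₁/∂z − ∂B₃/∂x = -10*x*y - 4
(∇×B)₃ = ∂B₂/∂x − ∂B₁/∂y = 10*x*z + 2*x - 6*y^2
∇×B = (5, -10*x*y - 4, 10*x*z + 2*x - 6*y^2)
At (-3, -3, -3): (5, -94, 30).

(5, -94, 30)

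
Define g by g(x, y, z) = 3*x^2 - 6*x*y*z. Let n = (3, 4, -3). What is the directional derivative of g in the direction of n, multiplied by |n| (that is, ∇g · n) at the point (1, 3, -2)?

∂g/∂x = 6*x - 6*y*z
∂g/∂y = -6*x*z
∂g/∂z = -6*x*y
∇g at (1, 3, -2) = (42, 12, -18)
∇g · n = (42)(3) + (12)(4) + (-18)(-3) = 228

228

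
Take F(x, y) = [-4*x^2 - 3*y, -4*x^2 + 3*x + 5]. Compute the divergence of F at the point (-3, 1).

∂F₁/∂x = -8*x
∂F₂/∂y = 0
∇·F = -8*x
At (-3, 1): 24.

24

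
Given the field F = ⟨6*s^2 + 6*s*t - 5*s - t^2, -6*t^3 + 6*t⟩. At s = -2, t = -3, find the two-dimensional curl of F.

∂F₂/∂s = 0
∂F₁/∂t = 6*s - 2*t
Scalar curl = -6*s + 2*t
At (-2, -3): 6.

6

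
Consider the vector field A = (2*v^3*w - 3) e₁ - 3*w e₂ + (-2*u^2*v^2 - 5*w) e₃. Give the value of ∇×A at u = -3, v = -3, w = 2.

(∇×A)₁ = ∂A₃/∂v − ∂A₂/∂w = -4*u^2*v + 3
(∇×A)₂ = ∂A₁/∂w − ∂A₃/∂u = 4*u*v^2 + 2*v^3
(∇×A)₃ = ∂A₂/∂u − ∂A₁/∂v = -6*v^2*w
∇×A = (-4*u^2*v + 3, 4*u*v^2 + 2*v^3, -6*v^2*w)
At (-3, -3, 2): (111, -162, -108).

(111, -162, -108)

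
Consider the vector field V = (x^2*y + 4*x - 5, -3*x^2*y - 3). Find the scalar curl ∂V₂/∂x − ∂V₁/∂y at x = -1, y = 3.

∂V₂/∂x = -6*x*y
∂V₁/∂y = x^2
Scalar curl = -x^2 - 6*x*y
At (-1, 3): 17.

17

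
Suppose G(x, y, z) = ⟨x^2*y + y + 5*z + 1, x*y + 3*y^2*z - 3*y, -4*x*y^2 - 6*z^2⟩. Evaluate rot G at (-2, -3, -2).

(-75, 41, -8)

(∇×G)₁ = ∂G₃/∂y − ∂G₂/∂z = -8*x*y - 3*y^2
(∇×G)₂ = ∂G₁/∂z − ∂G₃/∂x = 4*y^2 + 5
(∇×G)₃ = ∂G₂/∂x − ∂G₁/∂y = -x^2 + y - 1
∇×G = (-8*x*y - 3*y^2, 4*y^2 + 5, -x^2 + y - 1)
At (-2, -3, -2): (-75, 41, -8).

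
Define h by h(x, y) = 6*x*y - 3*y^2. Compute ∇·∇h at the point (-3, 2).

-6

∂²h/∂x² = 0
∂²h/∂y² = -6
∇²h = -6
At (-3, 2): -6.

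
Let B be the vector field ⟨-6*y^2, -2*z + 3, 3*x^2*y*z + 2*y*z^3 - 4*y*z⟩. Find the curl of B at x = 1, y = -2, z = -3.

(∇×B)₁ = ∂B₃/∂y − ∂B₂/∂z = 3*x^2*z + 2*z^3 - 4*z + 2
(∇×B)₂ = ∂B₁/∂z − ∂B₃/∂x = -6*x*y*z
(∇×B)₃ = ∂B₂/∂x − ∂B₁/∂y = 12*y
∇×B = (3*x^2*z + 2*z^3 - 4*z + 2, -6*x*y*z, 12*y)
At (1, -2, -3): (-49, -36, -24).

(-49, -36, -24)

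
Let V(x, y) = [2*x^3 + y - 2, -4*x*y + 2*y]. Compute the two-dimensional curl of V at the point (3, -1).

∂V₂/∂x = -4*y
∂V₁/∂y = 1
Scalar curl = -4*y - 1
At (3, -1): 3.

3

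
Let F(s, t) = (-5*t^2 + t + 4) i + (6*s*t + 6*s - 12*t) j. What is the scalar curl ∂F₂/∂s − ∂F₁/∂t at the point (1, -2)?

-27

∂F₂/∂s = 6*t + 6
∂F₁/∂t = -10*t + 1
Scalar curl = 16*t + 5
At (1, -2): -27.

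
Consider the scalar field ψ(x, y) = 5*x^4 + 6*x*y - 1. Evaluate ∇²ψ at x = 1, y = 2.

∂²ψ/∂x² = 60*x^2
∂²ψ/∂y² = 0
∇²ψ = 60*x^2
At (1, 2): 60.

60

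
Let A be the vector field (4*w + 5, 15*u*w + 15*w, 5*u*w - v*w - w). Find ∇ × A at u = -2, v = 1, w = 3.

(∇×A)₁ = ∂A₃/∂v − ∂A₂/∂w = -15*u - w - 15
(∇×A)₂ = ∂A₁/∂w − ∂A₃/∂u = -5*w + 4
(∇×A)₃ = ∂A₂/∂u − ∂A₁/∂v = 15*w
∇×A = (-15*u - w - 15, -5*w + 4, 15*w)
At (-2, 1, 3): (12, -11, 45).

(12, -11, 45)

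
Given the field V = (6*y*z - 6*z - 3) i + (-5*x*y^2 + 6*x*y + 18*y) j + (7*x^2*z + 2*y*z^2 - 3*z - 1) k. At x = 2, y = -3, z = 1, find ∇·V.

103

∂V₁/∂x = 0
∂V₂/∂y = -10*x*y + 6*x + 18
∂V₃/∂z = 7*x^2 + 4*y*z - 3
∇·V = 7*x^2 - 10*x*y + 6*x + 4*y*z + 15
At (2, -3, 1): 103.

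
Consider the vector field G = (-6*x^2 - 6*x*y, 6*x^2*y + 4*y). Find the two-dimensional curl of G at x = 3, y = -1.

-18

∂G₂/∂x = 12*x*y
∂G₁/∂y = -6*x
Scalar curl = 12*x*y + 6*x
At (3, -1): -18.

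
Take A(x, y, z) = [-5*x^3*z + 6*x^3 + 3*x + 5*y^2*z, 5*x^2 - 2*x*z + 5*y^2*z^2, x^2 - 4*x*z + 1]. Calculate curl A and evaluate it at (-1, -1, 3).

(-32, 24, 14)

(∇×A)₁ = ∂A₃/∂y − ∂A₂/∂z = 2*x - 10*y^2*z
(∇×A)₂ = ∂A₁/∂z − ∂A₃/∂x = -5*x^3 - 2*x + 5*y^2 + 4*z
(∇×A)₃ = ∂A₂/∂x − ∂A₁/∂y = 10*x - 10*y*z - 2*z
∇×A = (2*x - 10*y^2*z, -5*x^3 - 2*x + 5*y^2 + 4*z, 10*x - 10*y*z - 2*z)
At (-1, -1, 3): (-32, 24, 14).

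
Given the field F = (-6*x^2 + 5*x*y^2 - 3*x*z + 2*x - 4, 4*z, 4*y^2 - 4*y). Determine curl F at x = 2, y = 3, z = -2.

(∇×F)₁ = ∂F₃/∂y − ∂F₂/∂z = 8*y - 8
(∇×F)₂ = ∂F₁/∂z − ∂F₃/∂x = -3*x
(∇×F)₃ = ∂F₂/∂x − ∂F₁/∂y = -10*x*y
∇×F = (8*y - 8, -3*x, -10*x*y)
At (2, 3, -2): (16, -6, -60).

(16, -6, -60)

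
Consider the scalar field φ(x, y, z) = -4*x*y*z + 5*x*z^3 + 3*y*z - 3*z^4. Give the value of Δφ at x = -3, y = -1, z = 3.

-594

∂²φ/∂x² = 0
∂²φ/∂y² = 0
∂²φ/∂z² = 6*z*(5*x - 6*z)
∇²φ = 30*x*z - 36*z^2
At (-3, -1, 3): -594.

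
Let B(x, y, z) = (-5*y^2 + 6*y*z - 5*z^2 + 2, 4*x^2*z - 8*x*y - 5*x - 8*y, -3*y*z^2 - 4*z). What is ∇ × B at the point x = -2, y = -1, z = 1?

(∇×B)₁ = ∂B₃/∂y − ∂B₂/∂z = -4*x^2 - 3*z^2
(∇×B)₂ = ∂B₁/∂z − ∂B₃/∂x = 6*y - 10*z
(∇×B)₃ = ∂B₂/∂x − ∂B₁/∂y = 8*x*z + 2*y - 6*z - 5
∇×B = (-4*x^2 - 3*z^2, 6*y - 10*z, 8*x*z + 2*y - 6*z - 5)
At (-2, -1, 1): (-19, -16, -29).

(-19, -16, -29)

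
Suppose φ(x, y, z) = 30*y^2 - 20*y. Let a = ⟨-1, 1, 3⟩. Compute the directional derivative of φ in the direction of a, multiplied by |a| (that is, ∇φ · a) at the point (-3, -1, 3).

-80

∂φ/∂x = 0
∂φ/∂y = 60*y - 20
∂φ/∂z = 0
∇φ at (-3, -1, 3) = (0, -80, 0)
∇φ · a = (0)(-1) + (-80)(1) + (0)(3) = -80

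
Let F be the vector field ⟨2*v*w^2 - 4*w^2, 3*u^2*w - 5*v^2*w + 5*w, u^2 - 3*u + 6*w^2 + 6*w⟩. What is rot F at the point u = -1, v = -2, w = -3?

(∇×F)₁ = ∂F₃/∂v − ∂F₂/∂w = -3*u^2 + 5*v^2 - 5
(∇×F)₂ = ∂F₁/∂w − ∂F₃/∂u = -2*u + 4*v*w - 8*w + 3
(∇×F)₃ = ∂F₂/∂u − ∂F₁/∂v = 6*u*w - 2*w^2
∇×F = (-3*u^2 + 5*v^2 - 5, -2*u + 4*v*w - 8*w + 3, 6*u*w - 2*w^2)
At (-1, -2, -3): (12, 53, 0).

(12, 53, 0)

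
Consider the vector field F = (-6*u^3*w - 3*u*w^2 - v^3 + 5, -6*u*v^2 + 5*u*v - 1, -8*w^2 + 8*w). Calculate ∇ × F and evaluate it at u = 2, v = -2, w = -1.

(0, -36, -22)

(∇×F)₁ = ∂F₃/∂v − ∂F₂/∂w = 0
(∇×F)₂ = ∂F₁/∂w − ∂F₃/∂u = -6*u^3 - 6*u*w
(∇×F)₃ = ∂F₂/∂u − ∂F₁/∂v = -3*v^2 + 5*v
∇×F = (0, -6*u^3 - 6*u*w, -3*v^2 + 5*v)
At (2, -2, -1): (0, -36, -22).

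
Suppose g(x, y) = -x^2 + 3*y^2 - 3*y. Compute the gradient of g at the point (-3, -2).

∂g/∂x = -2*x
∂g/∂y = 6*y - 3
∇g = (-2*x, 6*y - 3)
At (-3, -2): (6, -15).

(6, -15)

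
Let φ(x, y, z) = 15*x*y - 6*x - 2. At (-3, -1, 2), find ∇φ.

∂φ/∂x = 15*y - 6
∂φ/∂y = 15*x
∂φ/∂z = 0
∇φ = (15*y - 6, 15*x, 0)
At (-3, -1, 2): (-21, -45, 0).

(-21, -45, 0)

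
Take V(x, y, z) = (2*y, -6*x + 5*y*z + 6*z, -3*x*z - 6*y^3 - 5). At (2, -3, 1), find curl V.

(-153, 3, -8)

(∇×V)₁ = ∂V₃/∂y − ∂V₂/∂z = -18*y^2 - 5*y - 6
(∇×V)₂ = ∂V₁/∂z − ∂V₃/∂x = 3*z
(∇×V)₃ = ∂V₂/∂x − ∂V₁/∂y = -8
∇×V = (-18*y^2 - 5*y - 6, 3*z, -8)
At (2, -3, 1): (-153, 3, -8).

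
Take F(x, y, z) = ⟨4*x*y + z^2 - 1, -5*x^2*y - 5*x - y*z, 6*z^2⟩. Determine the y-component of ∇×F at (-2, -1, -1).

(∇×F)_2 = ∂F₁/∂z − ∂F₃/∂x
= 2*z − (0)
= 2*z
At (-2, -1, -1): -2.

-2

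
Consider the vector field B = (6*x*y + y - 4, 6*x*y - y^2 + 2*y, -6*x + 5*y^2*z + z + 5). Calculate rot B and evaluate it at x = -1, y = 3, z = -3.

(-90, 6, 23)

(∇×B)₁ = ∂B₃/∂y − ∂B₂/∂z = 10*y*z
(∇×B)₂ = ∂B₁/∂z − ∂B₃/∂x = 6
(∇×B)₃ = ∂B₂/∂x − ∂B₁/∂y = -6*x + 6*y - 1
∇×B = (10*y*z, 6, -6*x + 6*y - 1)
At (-1, 3, -3): (-90, 6, 23).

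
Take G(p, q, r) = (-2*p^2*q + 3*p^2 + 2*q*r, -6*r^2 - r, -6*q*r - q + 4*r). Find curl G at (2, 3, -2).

(-12, 6, 12)

(∇×G)₁ = ∂G₃/∂q − ∂G₂/∂r = 6*r
(∇×G)₂ = ∂G₁/∂r − ∂G₃/∂p = 2*q
(∇×G)₃ = ∂G₂/∂p − ∂G₁/∂q = 2*p^2 - 2*r
∇×G = (6*r, 2*q, 2*p^2 - 2*r)
At (2, 3, -2): (-12, 6, 12).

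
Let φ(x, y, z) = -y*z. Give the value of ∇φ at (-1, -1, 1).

∂φ/∂x = 0
∂φ/∂y = -z
∂φ/∂z = -y
∇φ = (0, -z, -y)
At (-1, -1, 1): (0, -1, 1).

(0, -1, 1)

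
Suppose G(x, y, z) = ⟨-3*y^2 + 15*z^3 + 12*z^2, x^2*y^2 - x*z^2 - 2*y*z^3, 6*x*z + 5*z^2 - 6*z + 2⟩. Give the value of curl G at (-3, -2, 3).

(∇×G)₁ = ∂G₃/∂y − ∂G₂/∂z = 2*x*z + 6*y*z^2
(∇×G)₂ = ∂G₁/∂z − ∂G₃/∂x = 45*z^2 + 18*z
(∇×G)₃ = ∂G₂/∂x − ∂G₁/∂y = 2*x*y^2 + 6*y - z^2
∇×G = (2*x*z + 6*y*z^2, 45*z^2 + 18*z, 2*x*y^2 + 6*y - z^2)
At (-3, -2, 3): (-126, 459, -45).

(-126, 459, -45)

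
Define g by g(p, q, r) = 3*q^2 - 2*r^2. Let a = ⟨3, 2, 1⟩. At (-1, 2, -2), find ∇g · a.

∂g/∂p = 0
∂g/∂q = 6*q
∂g/∂r = -4*r
∇g at (-1, 2, -2) = (0, 12, 8)
∇g · a = (0)(3) + (12)(2) + (8)(1) = 32

32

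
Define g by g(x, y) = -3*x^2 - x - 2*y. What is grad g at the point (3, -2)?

(-19, -2)

∂g/∂x = -6*x - 1
∂g/∂y = -2
∇g = (-6*x - 1, -2)
At (3, -2): (-19, -2).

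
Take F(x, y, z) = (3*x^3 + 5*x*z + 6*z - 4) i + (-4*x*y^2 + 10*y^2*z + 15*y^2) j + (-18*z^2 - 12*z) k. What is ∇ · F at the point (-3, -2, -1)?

∂F₁/∂x = 9*x^2 + 5*z
∂F₂/∂y = -8*x*y + 20*y*z + 30*y
∂F₃/∂z = -36*z - 12
∇·F = 9*x^2 - 8*x*y + 20*y*z + 30*y - 31*z - 12
At (-3, -2, -1): 32.

32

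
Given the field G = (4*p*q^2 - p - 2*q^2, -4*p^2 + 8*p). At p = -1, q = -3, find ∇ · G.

∂G₁/∂p = 4*q^2 - 1
∂G₂/∂q = 0
∇·G = 4*q^2 - 1
At (-1, -3): 35.

35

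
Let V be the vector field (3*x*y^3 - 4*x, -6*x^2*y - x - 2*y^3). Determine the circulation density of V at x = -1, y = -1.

∂V₂/∂x = -12*x*y - 1
∂V₁/∂y = 9*x*y^2
Scalar curl = -9*x*y^2 - 12*x*y - 1
At (-1, -1): -4.

-4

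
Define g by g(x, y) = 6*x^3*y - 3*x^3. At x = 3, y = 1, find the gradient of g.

∂g/∂x = 18*x^2*y - 9*x^2
∂g/∂y = 6*x^3
∇g = (18*x^2*y - 9*x^2, 6*x^3)
At (3, 1): (81, 162).

(81, 162)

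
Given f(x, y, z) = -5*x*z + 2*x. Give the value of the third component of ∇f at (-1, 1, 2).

(∇f)_3 = ∂f/∂z = -5*x
At (-1, 1, 2): 5.

5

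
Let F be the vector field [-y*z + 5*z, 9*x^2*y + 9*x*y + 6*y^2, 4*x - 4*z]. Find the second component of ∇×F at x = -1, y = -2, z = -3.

(∇×F)_2 = ∂F₁/∂z − ∂F₃/∂x
= -y + 5 − (4)
= -y + 1
At (-1, -2, -3): 3.

3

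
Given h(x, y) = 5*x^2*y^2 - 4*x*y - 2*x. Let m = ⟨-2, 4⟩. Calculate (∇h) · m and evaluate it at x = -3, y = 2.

∂h/∂x = 10*x*y^2 - 4*y - 2
∂h/∂y = 10*x^2*y - 4*x
∇h at (-3, 2) = (-130, 192)
∇h · m = (-130)(-2) + (192)(4) = 1028

1028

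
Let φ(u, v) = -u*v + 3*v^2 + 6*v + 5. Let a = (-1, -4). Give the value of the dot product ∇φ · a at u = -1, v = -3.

41

∂φ/∂u = -v
∂φ/∂v = -u + 6*v + 6
∇φ at (-1, -3) = (3, -11)
∇φ · a = (3)(-1) + (-11)(-4) = 41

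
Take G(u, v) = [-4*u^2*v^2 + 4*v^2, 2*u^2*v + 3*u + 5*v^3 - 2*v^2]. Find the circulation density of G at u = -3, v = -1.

∂G₂/∂u = 4*u*v + 3
∂G₁/∂v = -8*u^2*v + 8*v
Scalar curl = 8*u^2*v + 4*u*v - 8*v + 3
At (-3, -1): -49.

-49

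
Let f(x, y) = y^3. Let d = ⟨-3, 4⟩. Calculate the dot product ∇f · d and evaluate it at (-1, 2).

48

∂f/∂x = 0
∂f/∂y = 3*y^2
∇f at (-1, 2) = (0, 12)
∇f · d = (0)(-3) + (12)(4) = 48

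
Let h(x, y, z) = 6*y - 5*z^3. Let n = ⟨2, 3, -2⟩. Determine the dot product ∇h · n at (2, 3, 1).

∂h/∂x = 0
∂h/∂y = 6
∂h/∂z = -15*z^2
∇h at (2, 3, 1) = (0, 6, -15)
∇h · n = (0)(2) + (6)(3) + (-15)(-2) = 48

48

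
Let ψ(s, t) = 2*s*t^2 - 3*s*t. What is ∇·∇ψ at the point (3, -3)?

12

∂²ψ/∂s² = 0
∂²ψ/∂t² = 4*s
∇²ψ = 4*s
At (3, -3): 12.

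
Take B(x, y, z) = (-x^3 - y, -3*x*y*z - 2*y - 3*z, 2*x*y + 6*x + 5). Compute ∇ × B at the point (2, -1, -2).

(1, -4, -5)

(∇×B)₁ = ∂B₃/∂y − ∂B₂/∂z = 3*x*y + 2*x + 3
(∇×B)₂ = ∂B₁/∂z − ∂B₃/∂x = -2*y - 6
(∇×B)₃ = ∂B₂/∂x − ∂B₁/∂y = -3*y*z + 1
∇×B = (3*x*y + 2*x + 3, -2*y - 6, -3*y*z + 1)
At (2, -1, -2): (1, -4, -5).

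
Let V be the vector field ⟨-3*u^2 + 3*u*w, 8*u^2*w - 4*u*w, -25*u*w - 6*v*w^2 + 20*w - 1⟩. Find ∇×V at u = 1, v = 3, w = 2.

(-28, 53, 24)

(∇×V)₁ = ∂V₃/∂v − ∂V₂/∂w = -8*u^2 + 4*u - 6*w^2
(∇×V)₂ = ∂V₁/∂w − ∂V₃/∂u = 3*u + 25*w
(∇×V)₃ = ∂V₂/∂u − ∂V₁/∂v = 16*u*w - 4*w
∇×V = (-8*u^2 + 4*u - 6*w^2, 3*u + 25*w, 16*u*w - 4*w)
At (1, 3, 2): (-28, 53, 24).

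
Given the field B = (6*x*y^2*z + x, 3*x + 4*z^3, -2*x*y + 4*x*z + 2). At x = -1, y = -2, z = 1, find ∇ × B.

(∇×B)₁ = ∂B₃/∂y − ∂B₂/∂z = -2*x - 12*z^2
(∇×B)₂ = ∂B₁/∂z − ∂B₃/∂x = 6*x*y^2 + 2*y - 4*z
(∇×B)₃ = ∂B₂/∂x − ∂B₁/∂y = -12*x*y*z + 3
∇×B = (-2*x - 12*z^2, 6*x*y^2 + 2*y - 4*z, -12*x*y*z + 3)
At (-1, -2, 1): (-10, -32, -21).

(-10, -32, -21)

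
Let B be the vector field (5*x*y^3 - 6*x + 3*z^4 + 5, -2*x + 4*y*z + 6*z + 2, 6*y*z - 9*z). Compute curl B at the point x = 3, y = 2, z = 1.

(∇×B)₁ = ∂B₃/∂y − ∂B₂/∂z = -4*y + 6*z - 6
(∇×B)₂ = ∂B₁/∂z − ∂B₃/∂x = 12*z^3
(∇×B)₃ = ∂B₂/∂x − ∂B₁/∂y = -15*x*y^2 - 2
∇×B = (-4*y + 6*z - 6, 12*z^3, -15*x*y^2 - 2)
At (3, 2, 1): (-8, 12, -182).

(-8, 12, -182)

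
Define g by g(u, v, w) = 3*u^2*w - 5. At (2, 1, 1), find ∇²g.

6

∂²g/∂u² = 6*w
∂²g/∂v² = 0
∂²g/∂w² = 0
∇²g = 6*w
At (2, 1, 1): 6.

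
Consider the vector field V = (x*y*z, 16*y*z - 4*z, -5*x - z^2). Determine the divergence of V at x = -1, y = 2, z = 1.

16

∂V₁/∂x = y*z
∂V₂/∂y = 16*z
∂V₃/∂z = -2*z
∇·V = y*z + 14*z
At (-1, 2, 1): 16.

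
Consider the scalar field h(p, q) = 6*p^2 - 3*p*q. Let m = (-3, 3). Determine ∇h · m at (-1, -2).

27

∂h/∂p = 12*p - 3*q
∂h/∂q = -3*p
∇h at (-1, -2) = (-6, 3)
∇h · m = (-6)(-3) + (3)(3) = 27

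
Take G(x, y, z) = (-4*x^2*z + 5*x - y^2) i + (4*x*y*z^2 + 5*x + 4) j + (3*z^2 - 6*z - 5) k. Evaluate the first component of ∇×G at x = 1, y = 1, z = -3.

24

(∇×G)_1 = ∂G₃/∂y − ∂G₂/∂z
= 0 − (8*x*y*z)
= -8*x*y*z
At (1, 1, -3): 24.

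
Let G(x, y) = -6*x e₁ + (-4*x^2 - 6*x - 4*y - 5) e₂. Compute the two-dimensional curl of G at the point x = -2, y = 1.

∂G₂/∂x = -8*x - 6
∂G₁/∂y = 0
Scalar curl = -8*x - 6
At (-2, 1): 10.

10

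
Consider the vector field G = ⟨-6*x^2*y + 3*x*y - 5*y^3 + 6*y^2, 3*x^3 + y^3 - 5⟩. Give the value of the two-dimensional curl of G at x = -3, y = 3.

243

∂G₂/∂x = 9*x^2
∂G₁/∂y = -6*x^2 + 3*x - 15*y^2 + 12*y
Scalar curl = 15*x^2 - 3*x + 15*y^2 - 12*y
At (-3, 3): 243.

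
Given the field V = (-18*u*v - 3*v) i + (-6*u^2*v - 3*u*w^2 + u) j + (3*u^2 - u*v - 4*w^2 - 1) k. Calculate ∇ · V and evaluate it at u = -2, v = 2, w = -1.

∂V₁/∂u = -18*v
∂V₂/∂v = -6*u^2
∂V₃/∂w = -8*w
∇·V = -6*u^2 - 18*v - 8*w
At (-2, 2, -1): -52.

-52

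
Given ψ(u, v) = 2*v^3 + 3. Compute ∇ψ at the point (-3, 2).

∂ψ/∂u = 0
∂ψ/∂v = 6*v^2
∇ψ = (0, 6*v^2)
At (-3, 2): (0, 24).

(0, 24)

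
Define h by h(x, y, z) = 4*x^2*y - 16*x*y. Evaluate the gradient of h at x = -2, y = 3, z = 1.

∂h/∂x = 8*x*y - 16*y
∂h/∂y = 4*x^2 - 16*x
∂h/∂z = 0
∇h = (8*x*y - 16*y, 4*x^2 - 16*x, 0)
At (-2, 3, 1): (-96, 48, 0).

(-96, 48, 0)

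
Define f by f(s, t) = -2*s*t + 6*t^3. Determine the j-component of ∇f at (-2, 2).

76

(∇f)_2 = ∂f/∂t = -2*s + 18*t^2
At (-2, 2): 76.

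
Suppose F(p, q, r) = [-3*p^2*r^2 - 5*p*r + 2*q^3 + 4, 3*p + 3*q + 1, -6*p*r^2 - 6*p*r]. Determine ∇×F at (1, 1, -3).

(0, 49, -3)

(∇×F)₁ = ∂F₃/∂q − ∂F₂/∂r = 0
(∇×F)₂ = ∂F₁/∂r − ∂F₃/∂p = -6*p^2*r - 5*p + 6*r^2 + 6*r
(∇×F)₃ = ∂F₂/∂p − ∂F₁/∂q = -6*q^2 + 3
∇×F = (0, -6*p^2*r - 5*p + 6*r^2 + 6*r, -6*q^2 + 3)
At (1, 1, -3): (0, 49, -3).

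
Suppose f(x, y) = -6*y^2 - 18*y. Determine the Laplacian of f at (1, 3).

∂²f/∂x² = 0
∂²f/∂y² = -12
∇²f = -12
At (1, 3): -12.

-12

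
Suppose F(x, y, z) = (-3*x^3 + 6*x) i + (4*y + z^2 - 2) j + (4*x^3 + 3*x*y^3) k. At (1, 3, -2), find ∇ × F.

(∇×F)₁ = ∂F₃/∂y − ∂F₂/∂z = 9*x*y^2 - 2*z
(∇×F)₂ = ∂F₁/∂z − ∂F₃/∂x = -12*x^2 - 3*y^3
(∇×F)₃ = ∂F₂/∂x − ∂F₁/∂y = 0
∇×F = (9*x*y^2 - 2*z, -12*x^2 - 3*y^3, 0)
At (1, 3, -2): (85, -93, 0).

(85, -93, 0)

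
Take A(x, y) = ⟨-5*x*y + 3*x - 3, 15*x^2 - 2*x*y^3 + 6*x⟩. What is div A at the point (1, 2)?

∂A₁/∂x = -5*y + 3
∂A₂/∂y = -6*x*y^2
∇·A = -6*x*y^2 - 5*y + 3
At (1, 2): -31.

-31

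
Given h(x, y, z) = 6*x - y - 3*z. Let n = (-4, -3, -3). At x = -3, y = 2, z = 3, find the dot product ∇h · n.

∂h/∂x = 6
∂h/∂y = -1
∂h/∂z = -3
∇h at (-3, 2, 3) = (6, -1, -3)
∇h · n = (6)(-4) + (-1)(-3) + (-3)(-3) = -12

-12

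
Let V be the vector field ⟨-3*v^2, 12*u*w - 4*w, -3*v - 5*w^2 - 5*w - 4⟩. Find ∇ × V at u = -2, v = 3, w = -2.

(25, 0, -6)

(∇×V)₁ = ∂V₃/∂v − ∂V₂/∂w = -12*u + 1
(∇×V)₂ = ∂V₁/∂w − ∂V₃/∂u = 0
(∇×V)₃ = ∂V₂/∂u − ∂V₁/∂v = 6*v + 12*w
∇×V = (-12*u + 1, 0, 6*v + 12*w)
At (-2, 3, -2): (25, 0, -6).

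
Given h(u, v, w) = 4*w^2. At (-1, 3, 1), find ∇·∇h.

8

∂²h/∂u² = 0
∂²h/∂v² = 0
∂²h/∂w² = 8
∇²h = 8
At (-1, 3, 1): 8.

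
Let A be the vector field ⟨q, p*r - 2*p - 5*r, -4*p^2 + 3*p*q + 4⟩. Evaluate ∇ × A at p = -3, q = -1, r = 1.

(-1, -21, -2)

(∇×A)₁ = ∂A₃/∂q − ∂A₂/∂r = 2*p + 5
(∇×A)₂ = ∂A₁/∂r − ∂A₃/∂p = 8*p - 3*q
(∇×A)₃ = ∂A₂/∂p − ∂A₁/∂q = r - 3
∇×A = (2*p + 5, 8*p - 3*q, r - 3)
At (-3, -1, 1): (-1, -21, -2).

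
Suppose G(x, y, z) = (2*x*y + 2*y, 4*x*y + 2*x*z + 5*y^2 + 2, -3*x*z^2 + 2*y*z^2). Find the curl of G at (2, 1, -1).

(∇×G)₁ = ∂G₃/∂y − ∂G₂/∂z = -2*x + 2*z^2
(∇×G)₂ = ∂G₁/∂z − ∂G₃/∂x = 3*z^2
(∇×G)₃ = ∂G₂/∂x − ∂G₁/∂y = -2*x + 4*y + 2*z - 2
∇×G = (-2*x + 2*z^2, 3*z^2, -2*x + 4*y + 2*z - 2)
At (2, 1, -1): (-2, 3, -4).

(-2, 3, -4)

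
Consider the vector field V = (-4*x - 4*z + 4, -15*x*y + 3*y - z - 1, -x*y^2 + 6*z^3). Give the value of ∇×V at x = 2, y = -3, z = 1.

(13, 5, 45)

(∇×V)₁ = ∂V₃/∂y − ∂V₂/∂z = -2*x*y + 1
(∇×V)₂ = ∂V₁/∂z − ∂V₃/∂x = y^2 - 4
(∇×V)₃ = ∂V₂/∂x − ∂V₁/∂y = -15*y
∇×V = (-2*x*y + 1, y^2 - 4, -15*y)
At (2, -3, 1): (13, 5, 45).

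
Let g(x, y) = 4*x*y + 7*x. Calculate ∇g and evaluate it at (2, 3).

∂g/∂x = 4*y + 7
∂g/∂y = 4*x
∇g = (4*y + 7, 4*x)
At (2, 3): (19, 8).

(19, 8)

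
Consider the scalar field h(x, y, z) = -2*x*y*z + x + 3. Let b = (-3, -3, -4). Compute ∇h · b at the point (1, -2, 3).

∂h/∂x = -2*y*z + 1
∂h/∂y = -2*x*z
∂h/∂z = -2*x*y
∇h at (1, -2, 3) = (13, -6, 4)
∇h · b = (13)(-3) + (-6)(-3) + (4)(-4) = -37

-37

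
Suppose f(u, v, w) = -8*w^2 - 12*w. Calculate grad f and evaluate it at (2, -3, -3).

(0, 0, 36)

∂f/∂u = 0
∂f/∂v = 0
∂f/∂w = -16*w - 12
∇f = (0, 0, -16*w - 12)
At (2, -3, -3): (0, 0, 36).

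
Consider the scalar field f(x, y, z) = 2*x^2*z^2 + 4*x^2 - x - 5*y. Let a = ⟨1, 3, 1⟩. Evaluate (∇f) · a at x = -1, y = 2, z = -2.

-48

∂f/∂x = 4*x*z^2 + 8*x - 1
∂f/∂y = -5
∂f/∂z = 4*x^2*z
∇f at (-1, 2, -2) = (-25, -5, -8)
∇f · a = (-25)(1) + (-5)(3) + (-8)(1) = -48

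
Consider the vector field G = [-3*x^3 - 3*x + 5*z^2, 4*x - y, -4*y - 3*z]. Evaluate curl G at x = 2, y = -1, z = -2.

(∇×G)₁ = ∂G₃/∂y − ∂G₂/∂z = -4
(∇×G)₂ = ∂G₁/∂z − ∂G₃/∂x = 10*z
(∇×G)₃ = ∂G₂/∂x − ∂G₁/∂y = 4
∇×G = (-4, 10*z, 4)
At (2, -1, -2): (-4, -20, 4).

(-4, -20, 4)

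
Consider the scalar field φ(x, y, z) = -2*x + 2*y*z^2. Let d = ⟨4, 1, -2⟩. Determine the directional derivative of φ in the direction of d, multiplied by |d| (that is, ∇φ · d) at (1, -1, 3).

34

∂φ/∂x = -2
∂φ/∂y = 2*z^2
∂φ/∂z = 4*y*z
∇φ at (1, -1, 3) = (-2, 18, -12)
∇φ · d = (-2)(4) + (18)(1) + (-12)(-2) = 34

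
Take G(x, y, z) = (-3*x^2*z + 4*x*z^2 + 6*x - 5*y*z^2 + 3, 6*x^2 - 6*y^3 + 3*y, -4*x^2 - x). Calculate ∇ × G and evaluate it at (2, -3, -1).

(∇×G)₁ = ∂G₃/∂y − ∂G₂/∂z = 0
(∇×G)₂ = ∂G₁/∂z − ∂G₃/∂x = -3*x^2 + 8*x*z + 8*x - 10*y*z + 1
(∇×G)₃ = ∂G₂/∂x − ∂G₁/∂y = 12*x + 5*z^2
∇×G = (0, -3*x^2 + 8*x*z + 8*x - 10*y*z + 1, 12*x + 5*z^2)
At (2, -3, -1): (0, -41, 29).

(0, -41, 29)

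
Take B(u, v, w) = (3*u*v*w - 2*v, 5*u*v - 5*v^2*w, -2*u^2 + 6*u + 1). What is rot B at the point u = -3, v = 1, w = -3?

(5, -27, -20)

(∇×B)₁ = ∂B₃/∂v − ∂B₂/∂w = 5*v^2
(∇×B)₂ = ∂B₁/∂w − ∂B₃/∂u = 3*u*v + 4*u - 6
(∇×B)₃ = ∂B₂/∂u − ∂B₁/∂v = -3*u*w + 5*v + 2
∇×B = (5*v^2, 3*u*v + 4*u - 6, -3*u*w + 5*v + 2)
At (-3, 1, -3): (5, -27, -20).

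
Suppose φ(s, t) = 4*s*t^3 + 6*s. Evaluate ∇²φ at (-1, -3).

∂²φ/∂s² = 0
∂²φ/∂t² = 24*s*t
∇²φ = 24*s*t
At (-1, -3): 72.

72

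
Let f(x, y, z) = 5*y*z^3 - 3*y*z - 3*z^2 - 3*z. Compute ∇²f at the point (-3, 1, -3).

∂²f/∂x² = 0
∂²f/∂y² = 0
∂²f/∂z² = 6*(5*y*z - 1)
∇²f = 30*y*z - 6
At (-3, 1, -3): -96.

-96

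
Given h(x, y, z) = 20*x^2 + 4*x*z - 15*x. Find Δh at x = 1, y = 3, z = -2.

40

∂²h/∂x² = 40
∂²h/∂y² = 0
∂²h/∂z² = 0
∇²h = 40
At (1, 3, -2): 40.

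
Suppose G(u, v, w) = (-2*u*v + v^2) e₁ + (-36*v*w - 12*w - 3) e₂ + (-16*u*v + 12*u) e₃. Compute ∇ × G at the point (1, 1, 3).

(∇×G)₁ = ∂G₃/∂v − ∂G₂/∂w = -16*u + 36*v + 12
(∇×G)₂ = ∂G₁/∂w − ∂G₃/∂u = 16*v - 12
(∇×G)₃ = ∂G₂/∂u − ∂G₁/∂v = 2*u - 2*v
∇×G = (-16*u + 36*v + 12, 16*v - 12, 2*u - 2*v)
At (1, 1, 3): (32, 4, 0).

(32, 4, 0)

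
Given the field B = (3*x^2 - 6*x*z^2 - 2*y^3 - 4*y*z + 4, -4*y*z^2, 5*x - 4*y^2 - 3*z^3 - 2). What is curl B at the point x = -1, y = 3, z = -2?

(-72, -41, 46)

(∇×B)₁ = ∂B₃/∂y − ∂B₂/∂z = 8*y*z - 8*y
(∇×B)₂ = ∂B₁/∂z − ∂B₃/∂x = -12*x*z - 4*y - 5
(∇×B)₃ = ∂B₂/∂x − ∂B₁/∂y = 6*y^2 + 4*z
∇×B = (8*y*z - 8*y, -12*x*z - 4*y - 5, 6*y^2 + 4*z)
At (-1, 3, -2): (-72, -41, 46).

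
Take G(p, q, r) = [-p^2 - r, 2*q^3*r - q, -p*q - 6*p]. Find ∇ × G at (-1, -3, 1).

(55, 2, 0)

(∇×G)₁ = ∂G₃/∂q − ∂G₂/∂r = -p - 2*q^3
(∇×G)₂ = ∂G₁/∂r − ∂G₃/∂p = q + 5
(∇×G)₃ = ∂G₂/∂p − ∂G₁/∂q = 0
∇×G = (-p - 2*q^3, q + 5, 0)
At (-1, -3, 1): (55, 2, 0).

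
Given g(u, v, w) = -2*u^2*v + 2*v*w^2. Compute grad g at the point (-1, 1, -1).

∂g/∂u = -4*u*v
∂g/∂v = -2*u^2 + 2*w^2
∂g/∂w = 4*v*w
∇g = (-4*u*v, -2*u^2 + 2*w^2, 4*v*w)
At (-1, 1, -1): (4, 0, -4).

(4, 0, -4)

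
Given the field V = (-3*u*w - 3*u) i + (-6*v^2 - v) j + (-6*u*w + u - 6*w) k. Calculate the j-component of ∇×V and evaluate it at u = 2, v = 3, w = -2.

(∇×V)_2 = ∂V₁/∂w − ∂V₃/∂u
= -3*u − (-6*w + 1)
= -3*u + 6*w - 1
At (2, 3, -2): -19.

-19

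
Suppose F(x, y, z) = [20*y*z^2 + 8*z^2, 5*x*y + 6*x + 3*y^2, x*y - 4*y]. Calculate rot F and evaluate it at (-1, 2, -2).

(∇×F)₁ = ∂F₃/∂y − ∂F₂/∂z = x - 4
(∇×F)₂ = ∂F₁/∂z − ∂F₃/∂x = 40*y*z - y + 16*z
(∇×F)₃ = ∂F₂/∂x − ∂F₁/∂y = 5*y - 20*z^2 + 6
∇×F = (x - 4, 40*y*z - y + 16*z, 5*y - 20*z^2 + 6)
At (-1, 2, -2): (-5, -194, -64).

(-5, -194, -64)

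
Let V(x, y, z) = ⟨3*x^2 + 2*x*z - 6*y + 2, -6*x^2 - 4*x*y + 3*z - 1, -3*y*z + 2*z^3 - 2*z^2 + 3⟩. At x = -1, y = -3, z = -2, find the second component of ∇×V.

-2

(∇×V)_2 = ∂V₁/∂z − ∂V₃/∂x
= 2*x − (0)
= 2*x
At (-1, -3, -2): -2.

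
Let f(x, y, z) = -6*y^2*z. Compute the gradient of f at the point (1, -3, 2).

∂f/∂x = 0
∂f/∂y = -12*y*z
∂f/∂z = -6*y^2
∇f = (0, -12*y*z, -6*y^2)
At (1, -3, 2): (0, 72, -54).

(0, 72, -54)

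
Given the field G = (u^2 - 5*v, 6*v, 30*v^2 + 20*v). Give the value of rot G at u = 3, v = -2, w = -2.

(-100, 0, 5)

(∇×G)₁ = ∂G₃/∂v − ∂G₂/∂w = 60*v + 20
(∇×G)₂ = ∂G₁/∂w − ∂G₃/∂u = 0
(∇×G)₃ = ∂G₂/∂u − ∂G₁/∂v = 5
∇×G = (60*v + 20, 0, 5)
At (3, -2, -2): (-100, 0, 5).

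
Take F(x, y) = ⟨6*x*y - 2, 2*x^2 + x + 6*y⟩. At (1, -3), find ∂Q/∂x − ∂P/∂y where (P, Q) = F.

-1

∂F₂/∂x = 4*x + 1
∂F₁/∂y = 6*x
Scalar curl = -2*x + 1
At (1, -3): -1.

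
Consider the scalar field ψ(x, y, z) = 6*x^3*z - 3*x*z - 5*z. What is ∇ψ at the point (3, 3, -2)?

∂ψ/∂x = 18*x^2*z - 3*z
∂ψ/∂y = 0
∂ψ/∂z = 6*x^3 - 3*x - 5
∇ψ = (18*x^2*z - 3*z, 0, 6*x^3 - 3*x - 5)
At (3, 3, -2): (-318, 0, 148).

(-318, 0, 148)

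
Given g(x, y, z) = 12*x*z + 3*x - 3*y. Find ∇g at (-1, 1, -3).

(-33, -3, -12)

∂g/∂x = 12*z + 3
∂g/∂y = -3
∂g/∂z = 12*x
∇g = (12*z + 3, -3, 12*x)
At (-1, 1, -3): (-33, -3, -12).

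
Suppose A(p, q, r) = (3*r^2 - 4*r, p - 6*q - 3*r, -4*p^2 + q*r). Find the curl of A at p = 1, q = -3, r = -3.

(0, -14, 1)

(∇×A)₁ = ∂A₃/∂q − ∂A₂/∂r = r + 3
(∇×A)₂ = ∂A₁/∂r − ∂A₃/∂p = 8*p + 6*r - 4
(∇×A)₃ = ∂A₂/∂p − ∂A₁/∂q = 1
∇×A = (r + 3, 8*p + 6*r - 4, 1)
At (1, -3, -3): (0, -14, 1).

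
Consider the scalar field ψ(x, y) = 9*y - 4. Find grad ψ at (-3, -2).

∂ψ/∂x = 0
∂ψ/∂y = 9
∇ψ = (0, 9)
At (-3, -2): (0, 9).

(0, 9)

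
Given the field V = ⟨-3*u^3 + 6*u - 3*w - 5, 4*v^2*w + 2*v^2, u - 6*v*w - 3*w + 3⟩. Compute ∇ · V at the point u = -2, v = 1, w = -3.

-59

∂V₁/∂u = -9*u^2 + 6
∂V₂/∂v = 8*v*w + 4*v
∂V₃/∂w = -6*v - 3
∇·V = -9*u^2 + 8*v*w - 2*v + 3
At (-2, 1, -3): -59.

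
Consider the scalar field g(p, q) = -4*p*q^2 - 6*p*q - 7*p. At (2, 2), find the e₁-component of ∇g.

(∇g)_1 = ∂g/∂p = -4*q^2 - 6*q - 7
At (2, 2): -35.

-35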